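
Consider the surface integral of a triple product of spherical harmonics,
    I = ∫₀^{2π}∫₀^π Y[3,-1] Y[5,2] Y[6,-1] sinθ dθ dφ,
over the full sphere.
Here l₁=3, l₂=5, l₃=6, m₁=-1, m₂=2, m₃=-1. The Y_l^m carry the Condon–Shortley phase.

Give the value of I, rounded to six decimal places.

0.080575

Checks pass: Σm=0; 14 even; l₃=6∈[2,8].
(2·3+1)(2·5+1)(2·6+1) = 1001
Δ: 2! 4! 8! / 15! → 1/675675
sum: t=0:+1/8640 t=1:−1/2304 t=2:+1/8640 = -7/34560
3j²(3 5 6; 0 0 0) = Δ·Π!·Σ² = 7/429  (sign -1)
sum: t=0:+1/241920 t=1:−1/8640 t=2:+1/5760 = 1/16128
3j²(3 5 6; -1 2 -1) = Δ·Π!·Σ² = 5/1001  (sign -1)
combine: 4πI² = 1001·7/429·5/1001 = 35/429
take √, sign +1: I = 0.08057502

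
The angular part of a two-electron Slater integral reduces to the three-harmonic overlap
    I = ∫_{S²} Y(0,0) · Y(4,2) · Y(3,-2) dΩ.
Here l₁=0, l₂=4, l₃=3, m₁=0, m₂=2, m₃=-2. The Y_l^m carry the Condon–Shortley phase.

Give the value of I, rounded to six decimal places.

0.000000

|0−4|≤3≤0+4 violated ⇒ I = 0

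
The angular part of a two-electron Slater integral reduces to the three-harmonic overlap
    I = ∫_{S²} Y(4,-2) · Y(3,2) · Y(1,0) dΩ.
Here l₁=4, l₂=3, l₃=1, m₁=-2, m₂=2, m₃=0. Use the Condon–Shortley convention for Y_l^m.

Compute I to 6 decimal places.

0.213244

Rules hold: Σm=0, L=8 even, 1≤1≤7.
N = 9·7·3 = 189
Δ = 6!·2!·0!/9! = 1/252
Racah Σ t=3..3: t=3:−1/36 = -1/36
⇒ 3j(4 3 1; 0 0 0)² = 4/63, sgn +1
Racah Σ t=5..5: t=5:−1/120 = -1/120
⇒ 3j(4 3 1; -2 2 0)² = 1/21, sgn +1
4πI² = N·(3j₀)²·(3jₘ)² = 4/7
I = +1·√(0.571429/4π) = 0.21324362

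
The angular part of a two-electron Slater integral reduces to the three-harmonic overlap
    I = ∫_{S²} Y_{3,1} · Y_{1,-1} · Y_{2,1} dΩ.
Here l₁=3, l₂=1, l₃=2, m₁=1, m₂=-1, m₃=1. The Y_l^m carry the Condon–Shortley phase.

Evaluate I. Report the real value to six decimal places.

1 − 1 + 1 = 1 ≠ 0: azimuthal integral kills it; I = 0

0.000000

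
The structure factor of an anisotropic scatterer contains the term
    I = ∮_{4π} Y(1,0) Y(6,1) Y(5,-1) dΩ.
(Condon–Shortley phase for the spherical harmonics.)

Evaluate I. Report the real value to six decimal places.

-0.241725

Rules hold: Σm=0, L=12 even, 5≤5≤7.
N = 3·13·11 = 429
Δ = 2!·0!·10!/13! = 1/858
Racah Σ t=1..1: t=1:−1/14400 = -1/14400
⇒ 3j(1 6 5; 0 0 0)² = 6/143, sgn +1
Racah Σ t=1..1: t=1:−1/17280 = -1/17280
⇒ 3j(1 6 5; 0 1 -1)² = 35/858, sgn -1
4πI² = N·(3j₀)²·(3jₘ)² = 105/143
I = -1·√(0.734266/4π) = -0.24172507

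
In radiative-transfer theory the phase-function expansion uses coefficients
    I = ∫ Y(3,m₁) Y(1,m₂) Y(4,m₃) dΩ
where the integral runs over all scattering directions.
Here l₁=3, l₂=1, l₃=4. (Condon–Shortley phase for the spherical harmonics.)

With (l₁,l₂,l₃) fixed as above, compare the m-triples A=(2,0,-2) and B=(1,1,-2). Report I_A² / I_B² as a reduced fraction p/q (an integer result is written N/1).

l's match ⇒ only the (l;m) 3-j factors differ between A and B.
A: triangle coeff Δ(3,1,4) = 1/252; Σ_t [0,0]: t=0:+1/120 = 1/120; (3j)²=1/21 [(3 1 4; 2 0 -2)], sign=+1
B: triangle coeff Δ(3,1,4) = 1/252; Σ_t [0,0]: t=0:+1/96 = 1/96; (3j)²=5/84 [(3 1 4; 1 1 -2)], sign=+1
I_A²/I_B² = (1/21)/(5/84) = 4/5

4/5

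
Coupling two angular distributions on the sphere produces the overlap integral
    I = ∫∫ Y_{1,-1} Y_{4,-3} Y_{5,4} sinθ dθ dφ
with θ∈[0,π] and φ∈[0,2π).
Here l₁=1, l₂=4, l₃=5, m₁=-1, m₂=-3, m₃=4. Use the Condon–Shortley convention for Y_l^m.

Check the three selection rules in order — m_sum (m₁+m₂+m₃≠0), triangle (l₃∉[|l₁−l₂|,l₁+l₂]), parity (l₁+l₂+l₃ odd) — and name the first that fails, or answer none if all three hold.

m₁+m₂+m₃ = -1 − 3 + 4 = 0  ✓
triangle: |1−4|=3 ≤ l₃=5 ≤ 1+4=5  ✓
parity: l₁+l₂+l₃ = 10 is even  ✓

none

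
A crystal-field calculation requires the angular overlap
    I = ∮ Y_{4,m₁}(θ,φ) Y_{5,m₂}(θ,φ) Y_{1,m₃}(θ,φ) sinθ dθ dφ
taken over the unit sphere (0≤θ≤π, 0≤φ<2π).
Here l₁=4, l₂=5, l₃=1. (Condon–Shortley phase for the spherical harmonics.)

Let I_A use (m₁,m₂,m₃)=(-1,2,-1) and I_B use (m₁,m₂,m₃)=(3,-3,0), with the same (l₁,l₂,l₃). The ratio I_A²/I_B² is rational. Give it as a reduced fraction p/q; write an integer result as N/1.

Same 4,5,1: normalisation and zero-m 3j drop out of the ratio.
A: Δ: 8! 0! 2! / 11! → 1/495; sum: t=5:−1/1440 = -1/1440; 3j²(4 5 1; -1 2 -1) = Δ·Π!·Σ² = 7/165  (sign -1)
B: Δ: 8! 0! 2! / 11! → 1/495; sum: t=1:−1/5040 = -1/5040; 3j²(4 5 1; 3 -3 0) = Δ·Π!·Σ² = 16/495  (sign +1)
I_A²/I_B² = (7/165)/(16/495) = 21/16

21/16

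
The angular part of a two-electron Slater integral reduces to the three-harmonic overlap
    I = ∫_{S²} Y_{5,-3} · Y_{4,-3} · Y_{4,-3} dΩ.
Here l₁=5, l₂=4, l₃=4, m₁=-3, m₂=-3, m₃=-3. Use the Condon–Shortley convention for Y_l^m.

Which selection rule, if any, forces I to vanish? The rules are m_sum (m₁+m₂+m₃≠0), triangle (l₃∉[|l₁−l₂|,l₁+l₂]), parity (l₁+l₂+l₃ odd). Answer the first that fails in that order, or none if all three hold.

m_sum

azimuthal sum: -3 − 3 − 3 = -9  ✗
1 ≤ 4 ≤ 9 (triangle on l)
L = 5 + 4 + 4 = 13 (odd)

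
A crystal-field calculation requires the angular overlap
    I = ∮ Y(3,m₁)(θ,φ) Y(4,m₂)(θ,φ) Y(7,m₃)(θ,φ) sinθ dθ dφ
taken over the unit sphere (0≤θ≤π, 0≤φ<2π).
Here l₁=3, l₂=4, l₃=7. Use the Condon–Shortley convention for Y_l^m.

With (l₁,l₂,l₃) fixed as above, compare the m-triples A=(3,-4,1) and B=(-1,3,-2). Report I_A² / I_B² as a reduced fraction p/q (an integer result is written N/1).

Same 3,4,7: normalisation and zero-m 3j drop out of the ratio.
A: Δ: 0! 6! 8! / 15! → 1/45045; sum: t=0:+1/29030400 = 1/29030400; 3j²(3 4 7; 3 -4 1) = Δ·Π!·Σ² = 1/45045  (sign +1)
B: Δ: 0! 6! 8! / 15! → 1/45045; sum: t=0:+1/241920 = 1/241920; 3j²(3 4 7; -1 3 -2) = Δ·Π!·Σ² = 4/1001  (sign -1)
I_A²/I_B² = (1/45045)/(4/1001) = 1/180

1/180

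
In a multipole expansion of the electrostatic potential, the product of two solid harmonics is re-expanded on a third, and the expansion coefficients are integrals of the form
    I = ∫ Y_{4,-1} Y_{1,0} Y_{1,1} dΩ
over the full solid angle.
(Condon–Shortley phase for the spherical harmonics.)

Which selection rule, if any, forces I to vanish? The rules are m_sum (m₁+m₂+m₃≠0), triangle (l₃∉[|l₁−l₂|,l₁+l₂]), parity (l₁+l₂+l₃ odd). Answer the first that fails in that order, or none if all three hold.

m₁+m₂+m₃ = -1 + 0 + 1 = 0  ✓
triangle: |4−1|=3 ≤ l₃=1 ≤ 4+1=5  ✗
parity: l₁+l₂+l₃ = 6 is even

triangle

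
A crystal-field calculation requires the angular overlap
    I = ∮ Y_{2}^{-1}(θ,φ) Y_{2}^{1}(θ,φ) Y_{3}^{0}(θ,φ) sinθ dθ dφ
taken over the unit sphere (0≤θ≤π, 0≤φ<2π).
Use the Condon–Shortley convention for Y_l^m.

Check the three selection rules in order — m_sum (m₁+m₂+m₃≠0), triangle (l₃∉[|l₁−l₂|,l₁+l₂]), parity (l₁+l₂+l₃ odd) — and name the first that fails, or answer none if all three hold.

parity

m₁+m₂+m₃ = -1 + 1 + 0 = 0  ✓
triangle: |2−2|=0 ≤ l₃=3 ≤ 2+2=4  ✓
parity: l₁+l₂+l₃ = 7 is odd  ✗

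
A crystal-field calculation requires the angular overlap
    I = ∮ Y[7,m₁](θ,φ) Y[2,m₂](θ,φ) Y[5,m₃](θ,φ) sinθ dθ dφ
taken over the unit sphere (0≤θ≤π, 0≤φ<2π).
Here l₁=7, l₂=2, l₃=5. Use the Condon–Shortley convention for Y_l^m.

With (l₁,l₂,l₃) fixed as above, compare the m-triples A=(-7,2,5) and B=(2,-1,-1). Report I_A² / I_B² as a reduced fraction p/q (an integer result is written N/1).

143/60

l's match ⇒ only the (l;m) 3-j factors differ between A and B.
A: triangle coeff Δ(7,2,5) = 1/15015; Σ_t [4,4]: t=4:+1/87091200 = 1/87091200; (3j)²=1/15 [(7 2 5; -7 2 5)], sign=+1
B: triangle coeff Δ(7,2,5) = 1/15015; Σ_t [1,1]: t=1:−1/103680 = -1/103680; (3j)²=4/143 [(7 2 5; 2 -1 -1)], sign=-1
I_A²/I_B² = (1/15)/(4/143) = 143/60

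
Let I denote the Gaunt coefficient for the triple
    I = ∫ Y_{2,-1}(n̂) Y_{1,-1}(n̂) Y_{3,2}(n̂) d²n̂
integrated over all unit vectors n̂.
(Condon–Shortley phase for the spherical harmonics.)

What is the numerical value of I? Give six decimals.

m-sum 0 ✓  L=6 even ✓  1≤3≤3 ✓
Π(2lᵢ+1) = 5×3×7 = 105
triangle coeff Δ(2,1,3) = 1/105
Σ_t [0,0]: t=0:+1/4 = 1/4
(3j)²=3/35 [(2 1 3; 0 0 0)], sign=-1
Σ_t [0,0]: t=0:+1/12 = 1/12
(3j)²=2/21 [(2 1 3; -1 -1 2)], sign=-1
⇒ 4πI² = 6/7
I = (+1)√(6/7/(4π)) = 0.26116903

0.261169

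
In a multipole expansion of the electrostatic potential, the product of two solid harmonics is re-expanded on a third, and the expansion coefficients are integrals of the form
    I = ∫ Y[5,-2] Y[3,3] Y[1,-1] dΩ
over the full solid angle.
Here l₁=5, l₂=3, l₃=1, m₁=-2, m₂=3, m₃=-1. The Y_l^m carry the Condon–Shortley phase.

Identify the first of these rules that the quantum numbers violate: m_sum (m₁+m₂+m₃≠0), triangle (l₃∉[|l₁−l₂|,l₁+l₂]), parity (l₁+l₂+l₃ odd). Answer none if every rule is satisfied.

Σmᵢ = 0  ✓
l₃∈[|l₁−l₂|,l₁+l₂]=[2,8], have l₃=1  ✗
Σlᵢ = 9 ⇒ odd

triangle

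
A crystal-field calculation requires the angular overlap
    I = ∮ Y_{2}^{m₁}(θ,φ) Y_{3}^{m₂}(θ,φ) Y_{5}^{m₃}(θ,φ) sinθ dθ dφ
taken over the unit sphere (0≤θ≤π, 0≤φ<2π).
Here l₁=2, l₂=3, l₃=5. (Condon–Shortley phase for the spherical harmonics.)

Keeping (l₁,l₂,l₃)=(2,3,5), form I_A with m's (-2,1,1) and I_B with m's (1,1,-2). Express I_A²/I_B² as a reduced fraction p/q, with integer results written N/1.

1/7

l's match ⇒ only the (l;m) 3-j factors differ between A and B.
A: triangle coeff Δ(2,3,5) = 1/2310; Σ_t [0,0]: t=0:+1/1152 = 1/1152; (3j)²=1/154 [(2 3 5; -2 1 1)], sign=+1
B: triangle coeff Δ(2,3,5) = 1/2310; Σ_t [0,0]: t=0:+1/288 = 1/288; (3j)²=1/22 [(2 3 5; 1 1 -2)], sign=-1
I_A²/I_B² = (1/154)/(1/22) = 1/7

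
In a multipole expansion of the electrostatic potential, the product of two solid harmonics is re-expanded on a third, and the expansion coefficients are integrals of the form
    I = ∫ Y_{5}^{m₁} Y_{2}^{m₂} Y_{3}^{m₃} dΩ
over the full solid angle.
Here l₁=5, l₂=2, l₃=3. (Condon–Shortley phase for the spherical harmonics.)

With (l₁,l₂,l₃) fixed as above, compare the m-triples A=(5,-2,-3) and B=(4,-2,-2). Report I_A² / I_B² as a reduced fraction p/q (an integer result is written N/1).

5/3

l's match ⇒ only the (l;m) 3-j factors differ between A and B.
A: triangle coeff Δ(5,2,3) = 1/2310; Σ_t [0,0]: t=0:+1/17280 = 1/17280; (3j)²=1/11 [(5 2 3; 5 -2 -3)], sign=+1
B: triangle coeff Δ(5,2,3) = 1/2310; Σ_t [0,0]: t=0:+1/2880 = 1/2880; (3j)²=3/55 [(5 2 3; 4 -2 -2)], sign=-1
I_A²/I_B² = (1/11)/(3/55) = 5/3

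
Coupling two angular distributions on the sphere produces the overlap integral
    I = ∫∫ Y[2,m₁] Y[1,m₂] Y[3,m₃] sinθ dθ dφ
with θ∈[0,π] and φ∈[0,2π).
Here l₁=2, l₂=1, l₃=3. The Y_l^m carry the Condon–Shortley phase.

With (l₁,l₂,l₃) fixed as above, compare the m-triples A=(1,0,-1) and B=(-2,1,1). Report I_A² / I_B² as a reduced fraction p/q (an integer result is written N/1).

8/1

Same 2,1,3: normalisation and zero-m 3j drop out of the ratio.
A: Δ: 0! 4! 2! / 7! → 1/105; sum: t=0:+1/6 = 1/6; 3j²(2 1 3; 1 0 -1) = Δ·Π!·Σ² = 8/105  (sign +1)
B: Δ: 0! 4! 2! / 7! → 1/105; sum: t=0:+1/48 = 1/48; 3j²(2 1 3; -2 1 1) = Δ·Π!·Σ² = 1/105  (sign +1)
I_A²/I_B² = (8/105)/(1/105) = 8/1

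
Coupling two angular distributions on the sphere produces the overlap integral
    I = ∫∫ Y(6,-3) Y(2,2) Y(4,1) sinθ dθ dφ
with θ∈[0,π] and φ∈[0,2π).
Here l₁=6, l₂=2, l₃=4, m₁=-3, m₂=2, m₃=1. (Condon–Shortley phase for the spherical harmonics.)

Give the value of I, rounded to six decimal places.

Rules hold: Σm=0, L=12 even, 4≤4≤8.
N = 13·5·9 = 585
Δ = 4!·8!·0!/13! = 1/6435
Racah Σ t=2..2: t=2:+1/2304 = 1/2304
⇒ 3j(6 2 4; 0 0 0)² = 5/143, sgn +1
Racah Σ t=4..4: t=4:+1/17280 = 1/17280
⇒ 3j(6 2 4; -3 2 1)² = 14/715, sgn -1
4πI² = N·(3j₀)²·(3jₘ)² = 630/1573
I = -1·√(0.400509/4π) = -0.17852580

-0.178526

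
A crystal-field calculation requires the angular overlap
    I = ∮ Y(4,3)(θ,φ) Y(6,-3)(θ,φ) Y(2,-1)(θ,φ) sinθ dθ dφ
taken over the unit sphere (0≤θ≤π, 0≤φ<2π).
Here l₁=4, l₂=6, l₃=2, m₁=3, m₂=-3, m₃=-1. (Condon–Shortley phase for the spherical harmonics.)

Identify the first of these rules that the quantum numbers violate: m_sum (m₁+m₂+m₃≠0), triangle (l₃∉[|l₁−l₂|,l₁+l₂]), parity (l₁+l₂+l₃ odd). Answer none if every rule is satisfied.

Σmᵢ = -1  ✗
l₃∈[|l₁−l₂|,l₁+l₂]=[2,10], have l₃=2
Σlᵢ = 12 ⇒ even

m_sum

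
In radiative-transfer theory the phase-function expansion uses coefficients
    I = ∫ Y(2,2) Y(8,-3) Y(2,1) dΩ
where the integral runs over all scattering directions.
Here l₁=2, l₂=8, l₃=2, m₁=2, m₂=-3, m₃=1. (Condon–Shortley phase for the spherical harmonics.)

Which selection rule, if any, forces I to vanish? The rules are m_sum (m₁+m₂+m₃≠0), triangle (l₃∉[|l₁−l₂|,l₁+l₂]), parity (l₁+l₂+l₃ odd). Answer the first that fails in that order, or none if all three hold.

triangle

azimuthal sum: 2 − 3 + 1 = 0  ✓
6 ≤ 2 ≤ 10 (triangle on l)  ✗
L = 2 + 8 + 2 = 12 (even)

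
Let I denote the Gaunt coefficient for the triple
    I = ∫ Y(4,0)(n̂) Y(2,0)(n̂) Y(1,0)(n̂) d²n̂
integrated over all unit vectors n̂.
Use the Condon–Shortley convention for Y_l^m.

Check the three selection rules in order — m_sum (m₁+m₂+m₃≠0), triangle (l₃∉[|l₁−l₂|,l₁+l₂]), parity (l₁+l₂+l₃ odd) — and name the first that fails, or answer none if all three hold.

azimuthal sum: 0 + 0 + 0 = 0  ✓
2 ≤ 1 ≤ 6 (triangle on l)  ✗
L = 4 + 2 + 1 = 7 (odd)

triangle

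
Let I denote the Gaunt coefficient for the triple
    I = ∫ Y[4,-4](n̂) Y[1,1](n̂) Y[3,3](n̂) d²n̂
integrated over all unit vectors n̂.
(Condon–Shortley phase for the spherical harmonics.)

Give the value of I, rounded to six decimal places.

m-sum 0 ✓  L=8 even ✓  3≤3≤5 ✓
Π(2lᵢ+1) = 9×3×7 = 189
triangle coeff Δ(4,1,3) = 1/252
Σ_t [1,1]: t=1:−1/36 = -1/36
(3j)²=4/63 [(4 1 3; 0 0 0)], sign=+1
Σ_t [2,2]: t=2:+1/1440 = 1/1440
(3j)²=1/9 [(4 1 3; -4 1 3)], sign=+1
⇒ 4πI² = 4/3
I = (+1)√(4/3/(4π)) = 0.32573501

0.325735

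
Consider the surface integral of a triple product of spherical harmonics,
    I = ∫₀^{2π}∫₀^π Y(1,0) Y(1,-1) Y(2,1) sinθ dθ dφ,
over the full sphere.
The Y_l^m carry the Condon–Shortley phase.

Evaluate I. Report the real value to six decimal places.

m-sum 0 ✓  L=4 even ✓  0≤2≤2 ✓
Π(2lᵢ+1) = 3×3×5 = 45
triangle coeff Δ(1,1,2) = 1/30
Σ_t [0,0]: t=0:+1/1 = 1/1
(3j)²=2/15 [(1 1 2; 0 0 0)], sign=+1
Σ_t [0,0]: t=0:+1/2 = 1/2
(3j)²=1/10 [(1 1 2; 0 -1 1)], sign=-1
⇒ 4πI² = 3/5
I = (-1)√(3/5/(4π)) = -0.21850969

-0.218510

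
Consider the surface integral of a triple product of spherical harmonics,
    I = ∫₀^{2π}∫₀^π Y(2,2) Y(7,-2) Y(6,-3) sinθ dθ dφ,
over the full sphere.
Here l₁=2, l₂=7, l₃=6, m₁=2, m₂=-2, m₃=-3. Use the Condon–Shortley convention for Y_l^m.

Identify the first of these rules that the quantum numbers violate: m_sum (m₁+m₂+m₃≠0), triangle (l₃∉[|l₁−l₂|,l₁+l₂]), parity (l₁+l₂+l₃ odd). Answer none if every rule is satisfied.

m_sum

m₁+m₂+m₃ = 2 − 2 − 3 = -3  ✗
triangle: |2−7|=5 ≤ l₃=6 ≤ 2+7=9
parity: l₁+l₂+l₃ = 15 is odd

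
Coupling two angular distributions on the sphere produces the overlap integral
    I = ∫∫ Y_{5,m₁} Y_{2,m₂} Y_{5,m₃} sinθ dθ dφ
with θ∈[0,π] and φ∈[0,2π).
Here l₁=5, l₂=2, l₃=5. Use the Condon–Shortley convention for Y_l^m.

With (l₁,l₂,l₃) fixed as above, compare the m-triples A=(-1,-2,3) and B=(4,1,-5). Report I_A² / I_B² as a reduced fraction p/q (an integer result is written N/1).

112/135

l's match ⇒ only the (l;m) 3-j factors differ between A and B.
A: triangle coeff Δ(5,2,5) = 1/38610; Σ_t [0,0]: t=0:+1/5760 = 1/5760; (3j)²=56/2145 [(5 2 5; -1 -2 3)], sign=+1
B: triangle coeff Δ(5,2,5) = 1/38610; Σ_t [1,1]: t=1:−1/80640 = -1/80640; (3j)²=9/286 [(5 2 5; 4 1 -5)], sign=-1
I_A²/I_B² = (56/2145)/(9/286) = 112/135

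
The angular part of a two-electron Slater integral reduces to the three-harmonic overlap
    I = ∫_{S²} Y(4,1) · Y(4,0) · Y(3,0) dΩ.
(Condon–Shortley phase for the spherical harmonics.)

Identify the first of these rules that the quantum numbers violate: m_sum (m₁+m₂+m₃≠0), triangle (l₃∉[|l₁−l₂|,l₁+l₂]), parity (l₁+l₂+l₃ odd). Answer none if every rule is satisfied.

azimuthal sum: 1 + 0 + 0 = 1  ✗
0 ≤ 3 ≤ 8 (triangle on l)
L = 4 + 4 + 3 = 11 (odd)

m_sum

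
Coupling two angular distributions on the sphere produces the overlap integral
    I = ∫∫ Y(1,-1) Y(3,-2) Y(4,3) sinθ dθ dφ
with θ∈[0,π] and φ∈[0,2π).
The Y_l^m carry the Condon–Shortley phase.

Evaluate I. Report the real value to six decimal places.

Rules hold: Σm=0, L=8 even, 2≤4≤4.
N = 3·7·9 = 189
Δ = 0!·2!·6!/9! = 1/252
Racah Σ t=0..0: t=0:+1/36 = 1/36
⇒ 3j(1 3 4; 0 0 0)² = 4/63, sgn +1
Racah Σ t=0..0: t=0:+1/240 = 1/240
⇒ 3j(1 3 4; -1 -2 3)² = 1/12, sgn -1
4πI² = N·(3j₀)²·(3jₘ)² = 1/1
I = -1·√(1/4π) = -0.28209479

-0.282095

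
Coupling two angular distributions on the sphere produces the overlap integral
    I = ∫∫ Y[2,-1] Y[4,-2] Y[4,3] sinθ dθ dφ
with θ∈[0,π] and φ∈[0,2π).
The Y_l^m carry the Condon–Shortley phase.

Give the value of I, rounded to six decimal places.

m-sum 0 ✓  L=10 even ✓  2≤4≤6 ✓
Π(2lᵢ+1) = 5×9×9 = 405
triangle coeff Δ(2,4,4) = 1/13860
Σ_t [0,2]: t=0:+1/192 t=1:−1/36 t=2:+1/192 = -5/288
(3j)²=20/693 [(2 4 4; 0 0 0)], sign=-1
Σ_t [1,2]: t=1:−1/240 t=2:+1/1440 = -1/288
(3j)²=5/132 [(2 4 4; -1 -2 3)], sign=+1
⇒ 4πI² = 375/847
I = (-1)√(375/847/(4π)) = -0.18770204

-0.187702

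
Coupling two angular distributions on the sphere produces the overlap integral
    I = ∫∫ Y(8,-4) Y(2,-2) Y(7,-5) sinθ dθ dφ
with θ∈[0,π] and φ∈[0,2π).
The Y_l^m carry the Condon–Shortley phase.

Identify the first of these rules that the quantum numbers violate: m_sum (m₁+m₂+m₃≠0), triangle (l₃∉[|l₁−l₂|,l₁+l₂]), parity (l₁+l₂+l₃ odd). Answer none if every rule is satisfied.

m_sum

azimuthal sum: -4 − 2 − 5 = -11  ✗
6 ≤ 7 ≤ 10 (triangle on l)
L = 8 + 2 + 7 = 17 (odd)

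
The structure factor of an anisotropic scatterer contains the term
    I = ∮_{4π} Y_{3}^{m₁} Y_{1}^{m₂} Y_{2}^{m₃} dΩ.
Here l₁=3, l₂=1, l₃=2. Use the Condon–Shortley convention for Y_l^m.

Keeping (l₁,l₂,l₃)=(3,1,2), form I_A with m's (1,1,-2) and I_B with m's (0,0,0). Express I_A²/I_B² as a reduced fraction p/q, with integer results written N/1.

1/9

Same 3,1,2: normalisation and zero-m 3j drop out of the ratio.
A: Δ: 2! 4! 0! / 7! → 1/105; sum: t=2:+1/48 = 1/48; 3j²(3 1 2; 1 1 -2) = Δ·Π!·Σ² = 1/105  (sign +1)
B: Δ: 2! 4! 0! / 7! → 1/105; sum: t=1:−1/4 = -1/4; 3j²(3 1 2; 0 0 0) = Δ·Π!·Σ² = 3/35  (sign -1)
I_A²/I_B² = (1/105)/(3/35) = 1/9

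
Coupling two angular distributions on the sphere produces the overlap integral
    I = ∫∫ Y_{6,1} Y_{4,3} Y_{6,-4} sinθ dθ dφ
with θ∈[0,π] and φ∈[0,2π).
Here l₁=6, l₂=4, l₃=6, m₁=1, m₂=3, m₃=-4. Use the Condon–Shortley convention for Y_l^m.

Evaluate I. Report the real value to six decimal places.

-0.154578

Rules hold: Σm=0, L=16 even, 2≤6≤10.
N = 13·9·13 = 1521
Δ = 4!·8!·4!/17! = 1/15315300
Racah Σ t=0..4: t=0:+1/829440 t=1:−1/25920 t=2:+1/9216 t=3:−1/25920 t=4:+1/829440 = 7/207360
⇒ 3j(6 4 6; 0 0 0)² = 28/2431, sgn +1
Racah Σ t=3..4: t=3:−1/207360 t=4:+1/725760 = -1/290304
⇒ 3j(6 4 6; 1 3 -4)² = 125/7293, sgn -1
4πI² = N·(3j₀)²·(3jₘ)² = 10500/34969
I = -1·√(0.300266/4π) = -0.15457815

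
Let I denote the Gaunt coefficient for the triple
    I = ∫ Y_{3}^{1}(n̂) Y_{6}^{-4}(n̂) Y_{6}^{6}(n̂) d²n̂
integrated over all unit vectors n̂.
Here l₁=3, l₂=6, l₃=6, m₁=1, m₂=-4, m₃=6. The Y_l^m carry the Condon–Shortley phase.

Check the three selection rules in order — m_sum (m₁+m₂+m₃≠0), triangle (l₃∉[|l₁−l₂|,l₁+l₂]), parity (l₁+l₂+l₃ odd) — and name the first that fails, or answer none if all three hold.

m_sum

Σmᵢ = 3  ✗
l₃∈[|l₁−l₂|,l₁+l₂]=[3,9], have l₃=6
Σlᵢ = 15 ⇒ odd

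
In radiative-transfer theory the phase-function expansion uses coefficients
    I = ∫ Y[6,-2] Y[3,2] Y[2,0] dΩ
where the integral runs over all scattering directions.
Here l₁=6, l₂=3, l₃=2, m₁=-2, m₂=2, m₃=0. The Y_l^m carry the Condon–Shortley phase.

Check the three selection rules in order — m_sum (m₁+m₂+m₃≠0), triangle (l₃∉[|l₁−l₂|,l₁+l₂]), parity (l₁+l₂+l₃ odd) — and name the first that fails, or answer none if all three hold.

triangle

azimuthal sum: -2 + 2 + 0 = 0  ✓
3 ≤ 2 ≤ 9 (triangle on l)  ✗
L = 6 + 3 + 2 = 11 (odd)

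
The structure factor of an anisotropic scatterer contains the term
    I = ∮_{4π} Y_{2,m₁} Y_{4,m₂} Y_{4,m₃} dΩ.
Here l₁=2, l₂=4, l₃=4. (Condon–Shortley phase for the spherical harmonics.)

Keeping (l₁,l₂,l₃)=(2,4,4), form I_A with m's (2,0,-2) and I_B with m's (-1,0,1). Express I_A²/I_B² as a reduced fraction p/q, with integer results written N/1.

l's match ⇒ only the (l;m) 3-j factors differ between A and B.
A: triangle coeff Δ(2,4,4) = 1/13860; Σ_t [0,0]: t=0:+1/192 = 1/192; (3j)²=3/77 [(2 4 4; 2 0 -2)], sign=+1
B: triangle coeff Δ(2,4,4) = 1/13860; Σ_t [1,2]: t=1:−1/72 t=2:+1/96 = -1/288; (3j)²=1/462 [(2 4 4; -1 0 1)], sign=+1
I_A²/I_B² = (3/77)/(1/462) = 18/1

18/1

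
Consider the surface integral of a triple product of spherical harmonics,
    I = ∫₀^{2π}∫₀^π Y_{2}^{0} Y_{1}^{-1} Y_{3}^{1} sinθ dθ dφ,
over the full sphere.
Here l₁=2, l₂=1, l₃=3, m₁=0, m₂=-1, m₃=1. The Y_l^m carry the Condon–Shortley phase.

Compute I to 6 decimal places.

-0.202301

m-sum 0 ✓  L=6 even ✓  1≤3≤3 ✓
Π(2lᵢ+1) = 5×3×7 = 105
triangle coeff Δ(2,1,3) = 1/105
Σ_t [0,0]: t=0:+1/4 = 1/4
(3j)²=3/35 [(2 1 3; 0 0 0)], sign=-1
Σ_t [0,0]: t=0:+1/8 = 1/8
(3j)²=2/35 [(2 1 3; 0 -1 1)], sign=+1
⇒ 4πI² = 18/35
I = (-1)√(18/35/(4π)) = -0.20230066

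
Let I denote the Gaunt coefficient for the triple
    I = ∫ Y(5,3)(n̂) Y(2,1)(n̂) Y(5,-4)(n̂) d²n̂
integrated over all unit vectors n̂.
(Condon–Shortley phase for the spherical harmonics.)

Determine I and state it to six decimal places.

Rules hold: Σm=0, L=12 even, 3≤5≤7.
N = 11·5·11 = 605
Δ = 2!·8!·2!/13! = 1/38610
Racah Σ t=0..2: t=0:+1/2880 t=1:−1/576 t=2:+1/2880 = -1/960
⇒ 3j(5 2 5; 0 0 0)² = 10/429, sgn +1
Racah Σ t=1..2: t=1:−1/10080 t=2:+1/80640 = -1/11520
⇒ 3j(5 2 5; 3 1 -4)² = 49/1430, sgn +1
4πI² = N·(3j₀)²·(3jₘ)² = 245/507
I = +1·√(0.483235/4π) = 0.19609844

0.196098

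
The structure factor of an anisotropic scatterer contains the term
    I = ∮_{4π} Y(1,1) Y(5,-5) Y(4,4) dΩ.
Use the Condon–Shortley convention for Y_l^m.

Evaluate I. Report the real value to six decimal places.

Checks pass: Σm=0; 10 even; l₃=4∈[4,6].
(2·1+1)(2·5+1)(2·4+1) = 297
Δ: 2! 0! 8! / 11! → 1/495
sum: t=1:−1/576 = -1/576
3j²(1 5 4; 0 0 0) = Δ·Π!·Σ² = 5/99  (sign -1)
sum: t=0:+1/80640 = 1/80640
3j²(1 5 4; 1 -5 4) = Δ·Π!·Σ² = 1/11  (sign +1)
combine: 4πI² = 297·5/99·1/11 = 15/11
take √, sign -1: I = -0.32941575

-0.329416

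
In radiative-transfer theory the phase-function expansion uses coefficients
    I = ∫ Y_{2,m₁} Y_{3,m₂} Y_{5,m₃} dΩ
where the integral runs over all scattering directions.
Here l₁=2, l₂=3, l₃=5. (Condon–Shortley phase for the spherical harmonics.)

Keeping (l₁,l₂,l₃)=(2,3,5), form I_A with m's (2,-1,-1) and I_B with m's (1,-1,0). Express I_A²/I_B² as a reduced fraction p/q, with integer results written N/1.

Same 2,3,5: normalisation and zero-m 3j drop out of the ratio.
A: Δ: 0! 4! 6! / 11! → 1/2310; sum: t=0:+1/1152 = 1/1152; 3j²(2 3 5; 2 -1 -1) = Δ·Π!·Σ² = 1/154  (sign +1)
B: Δ: 0! 4! 6! / 11! → 1/2310; sum: t=0:+1/288 = 1/288; 3j²(2 3 5; 1 -1 0) = Δ·Π!·Σ² = 5/231  (sign -1)
I_A²/I_B² = (1/154)/(5/231) = 3/10

3/10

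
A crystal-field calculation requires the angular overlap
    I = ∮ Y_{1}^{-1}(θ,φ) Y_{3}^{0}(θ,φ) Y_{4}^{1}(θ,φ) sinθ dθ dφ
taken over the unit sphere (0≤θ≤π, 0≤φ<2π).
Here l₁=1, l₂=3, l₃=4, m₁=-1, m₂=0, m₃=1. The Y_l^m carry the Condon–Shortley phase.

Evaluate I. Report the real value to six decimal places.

-0.194664

Checks pass: Σm=0; 8 even; l₃=4∈[2,4].
(2·1+1)(2·3+1)(2·4+1) = 189
Δ: 0! 2! 6! / 9! → 1/252
sum: t=0:+1/36 = 1/36
3j²(1 3 4; 0 0 0) = Δ·Π!·Σ² = 4/63  (sign +1)
sum: t=0:+1/72 = 1/72
3j²(1 3 4; -1 0 1) = Δ·Π!·Σ² = 5/126  (sign -1)
combine: 4πI² = 189·4/63·5/126 = 10/21
take √, sign -1: I = -0.19466390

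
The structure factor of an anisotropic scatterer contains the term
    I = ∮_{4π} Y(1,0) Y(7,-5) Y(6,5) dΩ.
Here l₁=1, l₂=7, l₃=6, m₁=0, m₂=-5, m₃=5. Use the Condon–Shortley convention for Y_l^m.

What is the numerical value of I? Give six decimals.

-0.171413

m-sum 0 ✓  L=14 even ✓  6≤6≤8 ✓
Π(2lᵢ+1) = 3×15×13 = 585
triangle coeff Δ(1,7,6) = 1/1365
Σ_t [1,1]: t=1:−1/518400 = -1/518400
(3j)²=7/195 [(1 7 6; 0 0 0)], sign=-1
Σ_t [1,1]: t=1:−1/39916800 = -1/39916800
(3j)²=8/455 [(1 7 6; 0 -5 5)], sign=+1
⇒ 4πI² = 24/65
I = (-1)√(24/65/(4π)) = -0.17141310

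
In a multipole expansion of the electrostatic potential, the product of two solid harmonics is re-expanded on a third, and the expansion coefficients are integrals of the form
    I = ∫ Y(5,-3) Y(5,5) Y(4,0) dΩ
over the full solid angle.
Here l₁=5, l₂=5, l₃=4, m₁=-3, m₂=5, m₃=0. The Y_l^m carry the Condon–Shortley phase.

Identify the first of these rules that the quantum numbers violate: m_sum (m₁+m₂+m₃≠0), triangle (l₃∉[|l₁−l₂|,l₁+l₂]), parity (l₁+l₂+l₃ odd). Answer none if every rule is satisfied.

m₁+m₂+m₃ = -3 + 5 + 0 = 2  ✗
triangle: |5−5|=0 ≤ l₃=4 ≤ 5+5=10
parity: l₁+l₂+l₃ = 14 is even

m_sum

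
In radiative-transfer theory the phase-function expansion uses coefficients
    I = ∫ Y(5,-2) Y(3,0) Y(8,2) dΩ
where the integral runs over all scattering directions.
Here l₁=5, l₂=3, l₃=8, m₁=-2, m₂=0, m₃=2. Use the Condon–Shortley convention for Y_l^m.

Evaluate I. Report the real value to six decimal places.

Checks pass: Σm=0; 16 even; l₃=8∈[2,8].
(2·5+1)(2·3+1)(2·8+1) = 1309
Δ: 0! 10! 6! / 17! → 1/136136
sum: t=0:+1/518400 = 1/518400
3j²(5 3 8; 0 0 0) = Δ·Π!·Σ² = 56/2431  (sign +1)
sum: t=0:+1/1088640 = 1/1088640
3j²(5 3 8; -2 0 2) = Δ·Π!·Σ² = 300/17017  (sign +1)
combine: 4πI² = 1309·56/2431·300/17017 = 16800/31603
take √, sign +1: I = 0.20567692

0.205677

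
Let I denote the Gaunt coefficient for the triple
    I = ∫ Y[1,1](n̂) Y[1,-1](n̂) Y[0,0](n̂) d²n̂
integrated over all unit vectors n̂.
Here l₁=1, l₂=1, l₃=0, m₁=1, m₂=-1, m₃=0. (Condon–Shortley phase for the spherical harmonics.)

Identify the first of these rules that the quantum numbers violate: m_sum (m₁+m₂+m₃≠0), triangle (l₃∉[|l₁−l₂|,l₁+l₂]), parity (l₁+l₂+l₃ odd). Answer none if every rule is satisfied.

azimuthal sum: 1 − 1 + 0 = 0  ✓
0 ≤ 0 ≤ 2 (triangle on l)  ✓
L = 1 + 1 + 0 = 2 (even)  ✓

none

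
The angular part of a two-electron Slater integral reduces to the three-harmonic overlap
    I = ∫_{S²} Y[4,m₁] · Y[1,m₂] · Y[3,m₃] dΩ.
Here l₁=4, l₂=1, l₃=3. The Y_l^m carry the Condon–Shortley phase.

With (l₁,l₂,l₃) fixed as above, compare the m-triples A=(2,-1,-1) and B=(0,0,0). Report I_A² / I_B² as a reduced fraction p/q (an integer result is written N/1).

l's match ⇒ only the (l;m) 3-j factors differ between A and B.
A: triangle coeff Δ(4,1,3) = 1/252; Σ_t [0,0]: t=0:+1/96 = 1/96; (3j)²=5/84 [(4 1 3; 2 -1 -1)], sign=+1
B: triangle coeff Δ(4,1,3) = 1/252; Σ_t [1,1]: t=1:−1/36 = -1/36; (3j)²=4/63 [(4 1 3; 0 0 0)], sign=+1
I_A²/I_B² = (5/84)/(4/63) = 15/16

15/16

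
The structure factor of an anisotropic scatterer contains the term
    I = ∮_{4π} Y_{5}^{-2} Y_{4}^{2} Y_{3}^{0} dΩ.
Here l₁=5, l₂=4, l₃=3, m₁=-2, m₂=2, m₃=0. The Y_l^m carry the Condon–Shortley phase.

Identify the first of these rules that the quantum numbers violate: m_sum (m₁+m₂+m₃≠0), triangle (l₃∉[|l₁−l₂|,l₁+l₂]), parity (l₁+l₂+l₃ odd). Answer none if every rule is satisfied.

none

m₁+m₂+m₃ = -2 + 2 + 0 = 0  ✓
triangle: |5−4|=1 ≤ l₃=3 ≤ 5+4=9  ✓
parity: l₁+l₂+l₃ = 12 is even  ✓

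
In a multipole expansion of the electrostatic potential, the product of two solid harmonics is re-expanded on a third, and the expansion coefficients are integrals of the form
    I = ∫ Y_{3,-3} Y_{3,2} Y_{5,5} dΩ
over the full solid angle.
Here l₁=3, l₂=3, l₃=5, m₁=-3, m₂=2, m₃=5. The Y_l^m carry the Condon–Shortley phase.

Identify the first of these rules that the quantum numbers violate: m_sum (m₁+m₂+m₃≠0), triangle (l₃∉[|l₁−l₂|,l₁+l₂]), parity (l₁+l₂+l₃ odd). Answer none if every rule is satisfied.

m_sum

azimuthal sum: -3 + 2 + 5 = 4  ✗
0 ≤ 5 ≤ 6 (triangle on l)
L = 3 + 3 + 5 = 11 (odd)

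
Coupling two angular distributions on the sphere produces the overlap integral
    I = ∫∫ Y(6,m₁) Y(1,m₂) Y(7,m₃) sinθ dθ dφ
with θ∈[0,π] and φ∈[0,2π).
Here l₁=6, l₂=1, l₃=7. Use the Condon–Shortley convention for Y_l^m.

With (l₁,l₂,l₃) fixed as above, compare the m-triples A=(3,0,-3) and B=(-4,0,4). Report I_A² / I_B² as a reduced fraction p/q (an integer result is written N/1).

40/33

Shared (l₁,l₂,l₃)=(6,1,7): N and (l;000)² cancel in I_A²/I_B².
A: Δ = 0!·12!·2!/15! = 1/1365; Racah Σ t=0..0: t=0:+1/2177280 = 1/2177280; ⇒ 3j(6 1 7; 3 0 -3)² = 8/273, sgn +1
B: Δ = 0!·12!·2!/15! = 1/1365; Racah Σ t=0..0: t=0:+1/7257600 = 1/7257600; ⇒ 3j(6 1 7; -4 0 4)² = 11/455, sgn -1
I_A²/I_B² = (8/273)/(11/455) = 40/33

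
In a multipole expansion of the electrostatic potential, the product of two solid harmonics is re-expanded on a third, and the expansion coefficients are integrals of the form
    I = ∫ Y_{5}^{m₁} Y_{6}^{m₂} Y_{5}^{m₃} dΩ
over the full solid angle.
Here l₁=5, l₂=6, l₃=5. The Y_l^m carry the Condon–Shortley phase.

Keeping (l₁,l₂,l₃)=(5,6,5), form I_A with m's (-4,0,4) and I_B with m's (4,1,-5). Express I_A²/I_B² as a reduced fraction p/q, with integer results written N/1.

l's match ⇒ only the (l;m) 3-j factors differ between A and B.
A: triangle coeff Δ(5,6,5) = 1/28588560; Σ_t [5,6]: t=5:−1/345600 t=6:+1/3110400 = -1/388800; (3j)²=192/12155 [(5 6 5; -4 0 4)], sign=+1
B: triangle coeff Δ(5,6,5) = 1/28588560; Σ_t [1,1]: t=1:−1/2073600 = -1/2073600; (3j)²=63/9724 [(5 6 5; 4 1 -5)], sign=-1
I_A²/I_B² = (192/12155)/(63/9724) = 256/105

256/105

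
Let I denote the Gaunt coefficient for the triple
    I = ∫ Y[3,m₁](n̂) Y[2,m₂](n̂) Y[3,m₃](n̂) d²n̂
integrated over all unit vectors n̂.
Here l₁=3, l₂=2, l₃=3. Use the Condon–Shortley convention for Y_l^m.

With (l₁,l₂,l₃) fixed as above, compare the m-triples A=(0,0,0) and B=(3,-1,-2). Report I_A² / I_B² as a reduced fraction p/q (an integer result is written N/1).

16/25

Shared (l₁,l₂,l₃)=(3,2,3): N and (l;000)² cancel in I_A²/I_B².
A: Δ = 2!·4!·2!/9! = 1/3780; Racah Σ t=0..2: t=0:+1/24 t=1:−1/4 t=2:+1/24 = -1/6; ⇒ 3j(3 2 3; 0 0 0)² = 4/105, sgn +1
B: Δ = 2!·4!·2!/9! = 1/3780; Racah Σ t=0..0: t=0:+1/48 = 1/48; ⇒ 3j(3 2 3; 3 -1 -2)² = 5/84, sgn -1
I_A²/I_B² = (4/105)/(5/84) = 16/25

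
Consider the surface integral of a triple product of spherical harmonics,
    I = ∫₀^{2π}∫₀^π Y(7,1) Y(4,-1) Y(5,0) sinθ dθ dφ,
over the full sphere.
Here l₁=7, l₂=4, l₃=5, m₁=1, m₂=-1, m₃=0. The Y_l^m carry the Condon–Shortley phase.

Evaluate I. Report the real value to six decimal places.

m-sum 0 ✓  L=16 even ✓  3≤5≤11 ✓
Π(2lᵢ+1) = 15×9×11 = 1485
triangle coeff Δ(7,4,5) = 1/6126120
Σ_t [2,4]: t=2:+1/69120 t=3:−1/20736 t=4:+1/69120 = -1/51840
(3j)²=280/21879 [(7 4 5; 0 0 0)], sign=+1
Σ_t [1,3]: t=1:−1/172800 t=2:+1/27648 t=3:−1/51840 = 23/2073600
(3j)²=529/87516 [(7 4 5; 1 -1 0)], sign=-1
⇒ 4πI² = 185150/1611753
I = (-1)√(185150/1611753/(4π)) = -0.09561096

-0.095611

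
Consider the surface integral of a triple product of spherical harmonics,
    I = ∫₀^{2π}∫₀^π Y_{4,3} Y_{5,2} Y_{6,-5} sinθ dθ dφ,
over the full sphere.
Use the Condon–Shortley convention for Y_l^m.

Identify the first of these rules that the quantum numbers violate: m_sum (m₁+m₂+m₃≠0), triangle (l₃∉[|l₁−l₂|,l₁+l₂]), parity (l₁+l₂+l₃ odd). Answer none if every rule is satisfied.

m₁+m₂+m₃ = 3 + 2 − 5 = 0  ✓
triangle: |4−5|=1 ≤ l₃=6 ≤ 4+5=9  ✓
parity: l₁+l₂+l₃ = 15 is odd  ✗

parity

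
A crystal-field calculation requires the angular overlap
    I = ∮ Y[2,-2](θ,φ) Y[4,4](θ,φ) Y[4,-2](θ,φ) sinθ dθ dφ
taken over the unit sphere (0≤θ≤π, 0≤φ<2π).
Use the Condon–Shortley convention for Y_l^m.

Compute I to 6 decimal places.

-0.106180

Checks pass: Σm=0; 10 even; l₃=4∈[2,6].
(2·2+1)(2·4+1)(2·4+1) = 405
Δ: 2! 2! 6! / 11! → 1/13860
sum: t=0:+1/192 t=1:−1/36 t=2:+1/192 = -5/288
3j²(2 4 4; 0 0 0) = Δ·Π!·Σ² = 20/693  (sign -1)
sum: t=2:+1/2880 = 1/2880
3j²(2 4 4; -2 4 -2) = Δ·Π!·Σ² = 2/165  (sign +1)
combine: 4πI² = 405·20/693·2/165 = 120/847
take √, sign -1: I = -0.10618031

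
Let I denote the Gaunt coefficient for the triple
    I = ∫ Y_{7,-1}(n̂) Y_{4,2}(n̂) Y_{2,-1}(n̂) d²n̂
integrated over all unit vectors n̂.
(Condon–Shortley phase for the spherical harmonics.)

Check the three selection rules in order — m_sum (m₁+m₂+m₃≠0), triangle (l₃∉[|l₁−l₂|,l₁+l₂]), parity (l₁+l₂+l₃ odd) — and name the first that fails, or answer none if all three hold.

Σmᵢ = 0  ✓
l₃∈[|l₁−l₂|,l₁+l₂]=[3,11], have l₃=2  ✗
Σlᵢ = 13 ⇒ odd

triangle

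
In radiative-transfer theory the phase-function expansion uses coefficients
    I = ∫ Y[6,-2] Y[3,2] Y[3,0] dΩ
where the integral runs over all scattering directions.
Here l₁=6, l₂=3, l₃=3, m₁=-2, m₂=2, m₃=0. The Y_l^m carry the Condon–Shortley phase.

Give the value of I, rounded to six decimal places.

0.177420

m-sum 0 ✓  L=12 even ✓  3≤3≤9 ✓
Π(2lᵢ+1) = 13×7×7 = 637
triangle coeff Δ(6,3,3) = 1/12012
Σ_t [3,3]: t=3:−1/1296 = -1/1296
(3j)²=100/3003 [(6 3 3; 0 0 0)], sign=+1
Σ_t [5,5]: t=5:−1/4320 = -1/4320
(3j)²=8/429 [(6 3 3; -2 2 0)], sign=+1
⇒ 4πI² = 5600/14157
I = (+1)√(5600/14157/(4π)) = 0.17742036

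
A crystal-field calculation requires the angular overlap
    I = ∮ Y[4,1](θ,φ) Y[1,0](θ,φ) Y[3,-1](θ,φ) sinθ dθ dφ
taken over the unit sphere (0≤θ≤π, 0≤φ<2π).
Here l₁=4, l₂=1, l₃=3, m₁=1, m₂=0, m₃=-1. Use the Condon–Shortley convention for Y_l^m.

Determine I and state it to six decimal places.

Checks pass: Σm=0; 8 even; l₃=3∈[3,5].
(2·4+1)(2·1+1)(2·3+1) = 189
Δ: 2! 6! 0! / 9! → 1/252
sum: t=1:−1/36 = -1/36
3j²(4 1 3; 0 0 0) = Δ·Π!·Σ² = 4/63  (sign +1)
sum: t=1:−1/48 = -1/48
3j²(4 1 3; 1 0 -1) = Δ·Π!·Σ² = 5/84  (sign -1)
combine: 4πI² = 189·4/63·5/84 = 5/7
take √, sign -1: I = -0.23841361

-0.238414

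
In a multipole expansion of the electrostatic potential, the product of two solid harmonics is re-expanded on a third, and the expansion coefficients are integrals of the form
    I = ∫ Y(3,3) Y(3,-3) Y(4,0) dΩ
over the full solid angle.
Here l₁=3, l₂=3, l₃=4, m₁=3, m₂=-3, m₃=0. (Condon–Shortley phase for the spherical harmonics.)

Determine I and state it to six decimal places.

-0.076935

m-sum 0 ✓  L=10 even ✓  0≤4≤6 ✓
Π(2lᵢ+1) = 7×7×9 = 441
triangle coeff Δ(3,3,4) = 1/34650
Σ_t [0,2]: t=0:+1/72 t=1:−1/16 t=2:+1/72 = -5/144
(3j)²=2/77 [(3 3 4; 0 0 0)], sign=-1
Σ_t [0,0]: t=0:+1/1152 = 1/1152
(3j)²=1/154 [(3 3 4; 3 -3 0)], sign=+1
⇒ 4πI² = 9/121
I = (-1)√(9/121/(4π)) = -0.07693494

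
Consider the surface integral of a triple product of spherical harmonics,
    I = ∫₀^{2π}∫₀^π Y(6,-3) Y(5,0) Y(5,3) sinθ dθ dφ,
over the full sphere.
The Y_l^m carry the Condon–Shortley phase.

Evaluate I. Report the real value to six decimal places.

m-sum 0 ✓  L=16 even ✓  1≤5≤11 ✓
Π(2lᵢ+1) = 13×11×11 = 1573
triangle coeff Δ(6,5,5) = 1/28588560
Σ_t [1,5]: t=1:−1/345600 t=2:+1/13824 t=3:−1/5184 t=4:+1/13824 t=5:−1/345600 = -7/129600
(3j)²=80/7293 [(6 5 5; 0 0 0)], sign=+1
Σ_t [3,5]: t=3:−1/103680 t=4:+1/34560 t=5:−1/138240 = 1/82944
(3j)²=125/9724 [(6 5 5; -3 0 3)], sign=+1
⇒ 4πI² = 2500/11271
I = (+1)√(2500/11271/(4π)) = 0.13285682

0.132857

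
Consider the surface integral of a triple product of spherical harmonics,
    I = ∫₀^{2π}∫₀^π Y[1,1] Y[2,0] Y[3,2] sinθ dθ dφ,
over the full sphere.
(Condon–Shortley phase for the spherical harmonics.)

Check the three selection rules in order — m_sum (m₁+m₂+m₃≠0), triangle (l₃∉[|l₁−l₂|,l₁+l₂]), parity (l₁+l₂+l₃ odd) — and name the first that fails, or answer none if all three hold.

m₁+m₂+m₃ = 1 + 0 + 2 = 3  ✗
triangle: |1−2|=1 ≤ l₃=3 ≤ 1+2=3
parity: l₁+l₂+l₃ = 6 is even

m_sum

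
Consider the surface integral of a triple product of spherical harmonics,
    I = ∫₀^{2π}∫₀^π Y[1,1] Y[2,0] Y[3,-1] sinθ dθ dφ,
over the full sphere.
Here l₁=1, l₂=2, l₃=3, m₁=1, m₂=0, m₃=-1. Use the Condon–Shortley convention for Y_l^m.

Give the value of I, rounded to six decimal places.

-0.202301

Checks pass: Σm=0; 6 even; l₃=3∈[1,3].
(2·1+1)(2·2+1)(2·3+1) = 105
Δ: 0! 2! 4! / 7! → 1/105
sum: t=0:+1/4 = 1/4
3j²(1 2 3; 0 0 0) = Δ·Π!·Σ² = 3/35  (sign -1)
sum: t=0:+1/8 = 1/8
3j²(1 2 3; 1 0 -1) = Δ·Π!·Σ² = 2/35  (sign +1)
combine: 4πI² = 105·3/35·2/35 = 18/35
take √, sign -1: I = -0.20230066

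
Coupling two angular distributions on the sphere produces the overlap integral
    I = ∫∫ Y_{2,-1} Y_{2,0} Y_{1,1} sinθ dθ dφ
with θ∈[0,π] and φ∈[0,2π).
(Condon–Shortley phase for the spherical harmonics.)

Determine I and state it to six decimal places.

Σlᵢ=5 odd — θ-integrand is odd under cosθ→−cosθ; I=0

0.000000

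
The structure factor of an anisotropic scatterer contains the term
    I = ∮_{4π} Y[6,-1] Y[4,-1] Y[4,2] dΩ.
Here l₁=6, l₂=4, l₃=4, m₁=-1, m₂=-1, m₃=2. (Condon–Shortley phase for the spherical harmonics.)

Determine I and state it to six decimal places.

0.097783

Rules hold: Σm=0, L=14 even, 2≤4≤10.
N = 13·9·9 = 1053
Δ = 6!·6!·2!/15! = 1/1261260
Racah Σ t=2..4: t=2:+1/4608 t=3:−1/1296 t=4:+1/4608 = -7/20736
⇒ 3j(6 4 4; 0 0 0)² = 20/1287, sgn -1
Racah Σ t=1..3: t=1:−1/172800 t=2:+1/5760 t=3:−1/3456 = -7/57600
⇒ 3j(6 4 4; -1 -1 2)² = 21/2860, sgn -1
4πI² = N·(3j₀)²·(3jₘ)² = 189/1573
I = +1·√(0.120153/4π) = 0.09778261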